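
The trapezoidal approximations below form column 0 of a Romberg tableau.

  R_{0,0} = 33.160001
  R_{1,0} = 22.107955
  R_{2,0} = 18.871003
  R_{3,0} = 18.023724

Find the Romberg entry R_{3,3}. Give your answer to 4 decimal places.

17.7377

Richardson extrapolation on the trapezoidal column (denominator 4−1=3):
R_{1,1} = (4·22.107955 − 33.160001) / 3 = 18.423940
R_{2,1} = (4·18.871003 − 22.107955) / 3 = 17.792019
R_{3,1} = (4·18.023724 − 18.871003) / 3 = 17.741298
R_{2,2} = 17.792019 + (17.792019 − 18.423940)/15 = 17.749891
R_{3,2} = (16·17.741298 − 17.792019) / 15 = 17.737917
R_{3,3} = 17.737917 + (17.737917 − 17.749891)/63 = 17.737727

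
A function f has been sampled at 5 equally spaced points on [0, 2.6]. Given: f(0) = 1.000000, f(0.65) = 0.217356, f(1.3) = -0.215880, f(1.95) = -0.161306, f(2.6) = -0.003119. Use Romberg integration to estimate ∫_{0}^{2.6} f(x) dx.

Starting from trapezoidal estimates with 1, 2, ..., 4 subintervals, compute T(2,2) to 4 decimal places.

T(0,0) (trapezoid, 1 panel, h=2.6000): 1.295945
T(1,0) (trapezoid, 2 panels, h=1.3000): 0.367329
T(2,0) (trapezoid, 4 panels, h=0.6500): 0.220097
T(1,1) = 0.367329 + (0.367329 − 1.295945)/3 = 0.057790
T(2,1) = 0.220097 + (0.220097 − 0.367329)/3 = 0.171020
T(2,2) = 0.171020 + (0.171020 − 0.057790)/15 = 0.178569

0.1786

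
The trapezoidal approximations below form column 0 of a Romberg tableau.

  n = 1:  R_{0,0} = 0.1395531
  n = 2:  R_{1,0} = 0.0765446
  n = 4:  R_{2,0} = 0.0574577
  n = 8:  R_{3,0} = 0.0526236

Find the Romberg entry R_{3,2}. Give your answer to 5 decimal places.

R_{2,1} = (4·0.0574577 − 0.0765446) / 3 = 0.0510954
R_{3,1} = (4·0.0526236 − 0.0574577) / 3 = 0.0510122
R_{3,2} = (16·0.0510122 − 0.0510954) / 15 = 0.0510067

0.05101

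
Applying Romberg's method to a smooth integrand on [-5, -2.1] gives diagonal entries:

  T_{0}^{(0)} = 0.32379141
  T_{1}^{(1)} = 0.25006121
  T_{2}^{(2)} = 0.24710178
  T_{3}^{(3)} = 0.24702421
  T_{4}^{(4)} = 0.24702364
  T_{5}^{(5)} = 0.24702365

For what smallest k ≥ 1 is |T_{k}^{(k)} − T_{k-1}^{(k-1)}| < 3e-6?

|T_{1}^{(1)} − T_{0}^{(0)}| = 0.07373020 ≥ 3e-6
|T_{2}^{(2)} − T_{1}^{(1)}| = 0.00295943 ≥ 3e-6
|T_{3}^{(3)} − T_{2}^{(2)}| = 0.00007757 ≥ 3e-6
|T_{4}^{(4)} − T_{3}^{(3)}| = 0.00000057 < 3e-6

k = 4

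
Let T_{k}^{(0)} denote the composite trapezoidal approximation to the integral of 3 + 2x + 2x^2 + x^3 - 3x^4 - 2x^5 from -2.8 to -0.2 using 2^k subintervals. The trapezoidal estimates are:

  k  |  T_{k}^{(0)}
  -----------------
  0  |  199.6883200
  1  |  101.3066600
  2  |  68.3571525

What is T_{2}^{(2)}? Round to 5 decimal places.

Richardson extrapolation on the trapezoidal column (denominator 4−1=3):
T_{1}^{(1)} = 101.3066600 + (101.3066600 − 199.6883200)/3 = 68.5127733
T_{2}^{(1)} = (4·68.3571525 − 101.3066600) / 3 = 57.3739833
T_{2}^{(2)} = 57.3739833 + (57.3739833 − 68.5127733)/15 = 56.6313973

56.63140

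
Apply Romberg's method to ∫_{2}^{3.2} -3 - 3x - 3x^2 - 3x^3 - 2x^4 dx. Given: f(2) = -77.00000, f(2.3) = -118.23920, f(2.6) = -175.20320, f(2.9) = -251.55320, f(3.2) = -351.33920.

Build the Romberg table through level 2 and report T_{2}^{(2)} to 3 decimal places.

T_{0}^{(0)} (trapezoid, 1 panel, h=1.2000): -257.00352
T_{1}^{(0)} (trapezoid, 2 panels, h=0.6000): -233.62368
T_{2}^{(0)} (trapezoid, 4 panels, h=0.3000): -227.74956
T_{1}^{(1)} = -233.62368 + (-233.62368 − (-257.00352))/3 = -225.83040
T_{2}^{(1)} = -227.74956 + (-227.74956 − (-233.62368))/3 = -225.79152
T_{2}^{(2)} = -225.79152 + (-225.79152 − (-225.83040))/15 = -225.78893

-225.789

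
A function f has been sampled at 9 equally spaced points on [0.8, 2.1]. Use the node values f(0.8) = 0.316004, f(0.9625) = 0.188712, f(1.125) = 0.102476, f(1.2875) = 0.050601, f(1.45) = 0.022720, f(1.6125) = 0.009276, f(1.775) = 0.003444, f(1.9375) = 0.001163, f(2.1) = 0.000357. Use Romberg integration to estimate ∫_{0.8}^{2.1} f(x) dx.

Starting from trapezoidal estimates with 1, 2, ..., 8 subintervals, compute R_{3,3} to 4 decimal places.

R_{0,0} (trapezoid, 1 panel, h=1.3000): 0.205635
R_{1,0} (trapezoid, 2 panels, h=0.6500): 0.117585
R_{2,0} (trapezoid, 4 panels, h=0.3250): 0.093217
R_{3,0} (trapezoid, 8 panels, h=0.1625): 0.087193
R_{1,1} = 0.117585 + (0.117585 − 0.205635)/3 = 0.088235
R_{2,1} = 0.093217 + (0.093217 − 0.117585)/3 = 0.085094
R_{3,1} = 0.087193 + (0.087193 − 0.093217)/3 = 0.085185
R_{2,2} = 0.085094 + (0.085094 − 0.088235)/15 = 0.084885
R_{3,2} = 0.085185 + (0.085185 − 0.085094)/15 = 0.085191
R_{3,3} = 0.085191 + (0.085191 − 0.084885)/63 = 0.085196

0.0852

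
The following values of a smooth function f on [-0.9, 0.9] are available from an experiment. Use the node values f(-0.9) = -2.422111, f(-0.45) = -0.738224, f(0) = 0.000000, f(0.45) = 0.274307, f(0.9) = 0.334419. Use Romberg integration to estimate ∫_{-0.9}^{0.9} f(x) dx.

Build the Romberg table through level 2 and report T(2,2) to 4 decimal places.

T(0,0) (trapezoid, 1 panel, h=1.8000): -1.878923
T(1,0) (trapezoid, 2 panels, h=0.9000): -0.939461
T(2,0) (trapezoid, 4 panels, h=0.4500): -0.678493
T(1,1) = -0.939461 + (-0.939461 − (-1.878923))/3 = -0.626307
T(2,1) = -0.678493 + (-0.678493 − (-0.939461))/3 = -0.591504
T(2,2) = -0.591504 + (-0.591504 − (-0.626307))/15 = -0.589184

-0.5892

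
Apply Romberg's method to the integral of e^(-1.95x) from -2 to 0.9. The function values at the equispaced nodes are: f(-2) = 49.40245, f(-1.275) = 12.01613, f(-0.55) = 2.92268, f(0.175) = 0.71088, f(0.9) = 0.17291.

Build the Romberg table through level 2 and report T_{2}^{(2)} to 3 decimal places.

25.435

T_{0}^{(0)} (trapezoid, 1 panel, h=2.9000): 71.88427
T_{1}^{(0)} (trapezoid, 2 panels, h=1.4500): 40.18002
T_{2}^{(0)} (trapezoid, 4 panels, h=0.7250): 29.31709
T_{1}^{(1)} = 40.18002 + (40.18002 − 71.88427)/3 = 29.61194
T_{2}^{(1)} = 29.31709 + (29.31709 − 40.18002)/3 = 25.69611
T_{2}^{(2)} = 25.69611 + (25.69611 − 29.61194)/15 = 25.43505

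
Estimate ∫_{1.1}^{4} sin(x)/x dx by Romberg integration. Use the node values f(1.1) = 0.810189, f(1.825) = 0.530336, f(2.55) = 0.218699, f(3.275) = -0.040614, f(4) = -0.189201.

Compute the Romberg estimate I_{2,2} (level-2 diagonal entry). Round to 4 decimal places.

0.7296

I_{0,0} (trapezoid, 1 panel, h=2.9000): 0.900433
I_{1,0} (trapezoid, 2 panels, h=1.4500): 0.767330
I_{2,0} (trapezoid, 4 panels, h=0.7250): 0.738713
I_{1,1} = 0.767330 + (0.767330 − 0.900433)/3 = 0.722962
I_{2,1} = 0.738713 + (0.738713 − 0.767330)/3 = 0.729174
I_{2,2} = 0.729174 + (0.729174 − 0.722962)/15 = 0.729588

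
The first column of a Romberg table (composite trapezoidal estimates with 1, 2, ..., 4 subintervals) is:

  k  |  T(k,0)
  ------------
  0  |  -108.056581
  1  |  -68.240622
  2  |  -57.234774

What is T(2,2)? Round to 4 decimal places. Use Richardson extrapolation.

Richardson extrapolation on the trapezoidal column (denominator 4−1=3):
T(1,1) = (4·(-68.240622) − (-108.056581)) / 3 = -54.968636
T(2,1) = (4·(-57.234774) − (-68.240622)) / 3 = -53.566158
T(2,2) = (16·(-53.566158) − (-54.968636)) / 15 = -53.472659

-53.4727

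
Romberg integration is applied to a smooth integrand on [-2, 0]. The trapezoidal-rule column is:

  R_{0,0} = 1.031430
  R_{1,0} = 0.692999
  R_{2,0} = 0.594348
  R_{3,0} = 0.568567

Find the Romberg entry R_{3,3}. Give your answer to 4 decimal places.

0.5599

R_{1,1} = (4·0.692999 − 1.031430) / 3 = 0.580189
R_{2,1} = 0.594348 + (0.594348 − 0.692999)/3 = 0.561464
R_{3,1} = (4·0.568567 − 0.594348) / 3 = 0.559973
R_{2,2} = (16·0.561464 − 0.580189) / 15 = 0.560216
R_{3,2} = 0.559973 + (0.559973 − 0.561464)/15 = 0.559874
R_{3,3} = (64·0.559874 − 0.560216) / 63 = 0.559869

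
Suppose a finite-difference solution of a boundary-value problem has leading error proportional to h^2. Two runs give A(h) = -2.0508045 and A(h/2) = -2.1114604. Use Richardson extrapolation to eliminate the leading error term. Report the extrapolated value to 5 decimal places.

Extrapolated value = (4·A(h/2) − A(h)) / (4 − 1)
= (4·(-2.1114604) − (-2.0508045)) / 3
= -6.3950371 / 3 = -2.1316790

-2.13168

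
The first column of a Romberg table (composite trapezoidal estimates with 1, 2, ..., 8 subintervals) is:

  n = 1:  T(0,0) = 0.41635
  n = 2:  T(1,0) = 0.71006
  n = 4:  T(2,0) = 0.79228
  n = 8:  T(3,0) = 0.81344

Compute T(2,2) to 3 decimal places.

0.820

Richardson extrapolation on the trapezoidal column (denominator 4−1=3):
T(1,1) = 0.71006 + (0.71006 − 0.41635)/3 = 0.80796
T(2,1) = (4·0.79228 − 0.71006) / 3 = 0.81969
T(2,2) = 0.81969 + (0.81969 − 0.80796)/15 = 0.82047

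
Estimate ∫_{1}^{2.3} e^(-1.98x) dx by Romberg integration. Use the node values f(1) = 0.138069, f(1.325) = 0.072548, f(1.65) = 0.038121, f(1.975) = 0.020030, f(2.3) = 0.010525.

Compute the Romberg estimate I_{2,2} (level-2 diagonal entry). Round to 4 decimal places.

0.0644

I_{0,0} (trapezoid, 1 panel, h=1.3000): 0.096586
I_{1,0} (trapezoid, 2 panels, h=0.6500): 0.073072
I_{2,0} (trapezoid, 4 panels, h=0.3250): 0.066624
I_{1,1} = 0.073072 + (0.073072 − 0.096586)/3 = 0.065234
I_{2,1} = 0.066624 + (0.066624 − 0.073072)/3 = 0.064475
I_{2,2} = 0.064475 + (0.064475 − 0.065234)/15 = 0.064424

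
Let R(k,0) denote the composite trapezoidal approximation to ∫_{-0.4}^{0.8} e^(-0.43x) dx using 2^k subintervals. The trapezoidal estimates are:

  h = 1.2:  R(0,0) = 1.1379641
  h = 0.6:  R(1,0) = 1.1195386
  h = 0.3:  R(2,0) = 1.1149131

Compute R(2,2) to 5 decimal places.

1.11337

Richardson extrapolation on the trapezoidal column (denominator 4−1=3):
R(1,1) = (4·1.1195386 − 1.1379641) / 3 = 1.1133968
R(2,1) = 1.1149131 + (1.1149131 − 1.1195386)/3 = 1.1133713
R(2,2) = (16·1.1133713 − 1.1133968) / 15 = 1.1133696
(Column j=1 coincides with Simpson's rule on the same nodes.)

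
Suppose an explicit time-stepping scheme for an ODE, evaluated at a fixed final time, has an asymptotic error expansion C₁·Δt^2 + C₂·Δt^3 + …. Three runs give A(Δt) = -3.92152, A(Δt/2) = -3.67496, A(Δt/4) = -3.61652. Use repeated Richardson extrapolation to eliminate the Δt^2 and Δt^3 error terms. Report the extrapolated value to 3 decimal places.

First eliminate the Δt^2 term (factor 2^2 = 4):
  B₁ = (4·(-3.67496) − (-3.92152))/3 = -3.59277
  B₂ = (4·(-3.61652) − (-3.67496))/3 = -3.59704
Then eliminate the Δt^3 term (factor 2^3 = 8):
  (8·(-3.59704) − (-3.59277))/7 = -3.59765

-3.598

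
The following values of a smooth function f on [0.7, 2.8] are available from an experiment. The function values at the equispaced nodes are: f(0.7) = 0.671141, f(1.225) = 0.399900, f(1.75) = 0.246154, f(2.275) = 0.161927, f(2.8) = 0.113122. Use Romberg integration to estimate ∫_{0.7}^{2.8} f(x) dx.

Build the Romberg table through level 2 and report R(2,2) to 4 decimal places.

R(0,0) (trapezoid, 1 panel, h=2.1000): 0.823476
R(1,0) (trapezoid, 2 panels, h=1.0500): 0.670200
R(2,0) (trapezoid, 4 panels, h=0.5250): 0.630059
R(1,1) = 0.670200 + (0.670200 − 0.823476)/3 = 0.619108
R(2,1) = 0.630059 + (0.630059 − 0.670200)/3 = 0.616679
R(2,2) = 0.616679 + (0.616679 − 0.619108)/15 = 0.616517

0.6165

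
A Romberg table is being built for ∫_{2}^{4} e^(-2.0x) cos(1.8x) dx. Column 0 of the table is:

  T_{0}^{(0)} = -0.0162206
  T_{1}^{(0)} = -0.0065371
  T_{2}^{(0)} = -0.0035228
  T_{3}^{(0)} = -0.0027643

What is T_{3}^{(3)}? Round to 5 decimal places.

Richardson extrapolation on the trapezoidal column (denominator 4−1=3):
T_{1}^{(1)} = -0.0065371 + (-0.0065371 − (-0.0162206))/3 = -0.0033093
T_{2}^{(1)} = (4·(-0.0035228) − (-0.0065371)) / 3 = -0.0025180
T_{3}^{(1)} = (4·(-0.0027643) − (-0.0035228)) / 3 = -0.0025115
T_{2}^{(2)} = -0.0025180 + (-0.0025180 − (-0.0033093))/15 = -0.0024652
T_{3}^{(2)} = -0.0025115 + (-0.0025115 − (-0.0025180))/15 = -0.0025111
T_{3}^{(3)} = (64·(-0.0025111) − (-0.0024652)) / 63 = -0.0025118

-0.00251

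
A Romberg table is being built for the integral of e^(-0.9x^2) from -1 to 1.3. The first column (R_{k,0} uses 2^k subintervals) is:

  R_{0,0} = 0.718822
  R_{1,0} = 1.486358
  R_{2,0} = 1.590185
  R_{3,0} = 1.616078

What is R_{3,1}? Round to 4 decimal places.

1.6247

Richardson extrapolation on the trapezoidal column (denominator 4−1=3):
R_{3,1} = (4·1.616078 − 1.590185) / 3 = 1.624709
(Column j=1 coincides with Simpson's rule on the same nodes.)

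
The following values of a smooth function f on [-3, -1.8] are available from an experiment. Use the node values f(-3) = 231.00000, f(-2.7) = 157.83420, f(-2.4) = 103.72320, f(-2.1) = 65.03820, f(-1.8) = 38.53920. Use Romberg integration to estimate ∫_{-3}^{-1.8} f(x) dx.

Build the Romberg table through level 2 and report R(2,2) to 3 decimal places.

R(0,0) (trapezoid, 1 panel, h=1.2000): 161.72352
R(1,0) (trapezoid, 2 panels, h=0.6000): 143.09568
R(2,0) (trapezoid, 4 panels, h=0.3000): 138.40956
R(1,1) = 143.09568 + (143.09568 − 161.72352)/3 = 136.88640
R(2,1) = 138.40956 + (138.40956 − 143.09568)/3 = 136.84752
R(2,2) = 136.84752 + (136.84752 − 136.88640)/15 = 136.84493

136.845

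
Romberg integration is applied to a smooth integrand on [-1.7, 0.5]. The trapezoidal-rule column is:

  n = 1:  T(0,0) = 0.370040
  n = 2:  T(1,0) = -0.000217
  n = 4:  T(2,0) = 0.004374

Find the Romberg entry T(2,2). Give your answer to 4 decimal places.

0.0145

T(1,1) = -0.000217 + (-0.000217 − 0.370040)/3 = -0.123636
T(2,1) = 0.004374 + (0.004374 − (-0.000217))/3 = 0.005904
T(2,2) = 0.005904 + (0.005904 − (-0.123636))/15 = 0.014540
(Column j=1 coincides with Simpson's rule on the same nodes.)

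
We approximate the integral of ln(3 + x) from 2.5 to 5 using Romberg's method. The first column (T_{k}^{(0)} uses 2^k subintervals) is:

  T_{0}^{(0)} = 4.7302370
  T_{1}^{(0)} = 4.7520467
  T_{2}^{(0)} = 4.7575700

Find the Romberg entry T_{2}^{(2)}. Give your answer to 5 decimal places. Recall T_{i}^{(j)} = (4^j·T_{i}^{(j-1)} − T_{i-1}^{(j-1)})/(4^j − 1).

Richardson extrapolation on the trapezoidal column (denominator 4−1=3):
T_{1}^{(1)} = 4.7520467 + (4.7520467 − 4.7302370)/3 = 4.7593166
T_{2}^{(1)} = (4·4.7575700 − 4.7520467) / 3 = 4.7594111
T_{2}^{(2)} = 4.7594111 + (4.7594111 − 4.7593166)/15 = 4.7594174

4.75942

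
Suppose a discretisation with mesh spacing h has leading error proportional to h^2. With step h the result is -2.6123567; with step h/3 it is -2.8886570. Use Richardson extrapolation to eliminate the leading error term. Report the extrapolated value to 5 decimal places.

-2.92319

Extrapolated value = (9·A(h/3) − A(h)) / (9 − 1)
= (9·(-2.8886570) − (-2.6123567)) / 8
= -23.3855563 / 8 = -2.9231945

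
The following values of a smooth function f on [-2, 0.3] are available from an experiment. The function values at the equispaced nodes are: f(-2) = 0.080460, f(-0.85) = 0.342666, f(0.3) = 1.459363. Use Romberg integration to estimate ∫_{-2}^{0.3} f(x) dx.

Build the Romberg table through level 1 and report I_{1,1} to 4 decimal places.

I_{0,0} (trapezoid, 1 panel, h=2.3000): 1.770796
I_{1,0} (trapezoid, 2 panels, h=1.1500): 1.279464
I_{1,1} = 1.279464 + (1.279464 − 1.770796)/3 = 1.115687

1.1157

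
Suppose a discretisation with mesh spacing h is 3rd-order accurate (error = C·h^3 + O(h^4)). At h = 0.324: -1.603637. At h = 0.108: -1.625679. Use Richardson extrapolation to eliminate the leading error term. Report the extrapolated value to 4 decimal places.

Extrapolated value = (27·A(h/3) − A(h)) / (27 − 1)
= (27·(-1.625679) − (-1.603637)) / 26
= -42.289696 / 26 = -1.626527

-1.6265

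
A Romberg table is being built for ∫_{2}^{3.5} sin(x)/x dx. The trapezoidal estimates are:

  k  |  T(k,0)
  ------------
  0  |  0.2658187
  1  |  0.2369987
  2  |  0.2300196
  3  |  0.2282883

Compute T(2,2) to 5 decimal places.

0.22771

Richardson extrapolation on the trapezoidal column (denominator 4−1=3):
T(1,1) = 0.2369987 + (0.2369987 − 0.2658187)/3 = 0.2273920
T(2,1) = 0.2300196 + (0.2300196 − 0.2369987)/3 = 0.2276932
T(2,2) = (16·0.2276932 − 0.2273920) / 15 = 0.2277133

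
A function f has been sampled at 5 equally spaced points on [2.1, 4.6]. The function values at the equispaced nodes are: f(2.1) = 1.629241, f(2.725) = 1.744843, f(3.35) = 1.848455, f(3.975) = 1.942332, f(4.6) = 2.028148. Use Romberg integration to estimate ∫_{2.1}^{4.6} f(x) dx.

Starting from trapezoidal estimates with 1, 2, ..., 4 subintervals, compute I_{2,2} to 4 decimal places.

4.6048

I_{0,0} (trapezoid, 1 panel, h=2.5000): 4.571736
I_{1,0} (trapezoid, 2 panels, h=1.2500): 4.596437
I_{2,0} (trapezoid, 4 panels, h=0.6250): 4.602703
I_{1,1} = 4.596437 + (4.596437 − 4.571736)/3 = 4.604671
I_{2,1} = 4.602703 + (4.602703 − 4.596437)/3 = 4.604792
I_{2,2} = 4.604792 + (4.604792 − 4.604671)/15 = 4.604800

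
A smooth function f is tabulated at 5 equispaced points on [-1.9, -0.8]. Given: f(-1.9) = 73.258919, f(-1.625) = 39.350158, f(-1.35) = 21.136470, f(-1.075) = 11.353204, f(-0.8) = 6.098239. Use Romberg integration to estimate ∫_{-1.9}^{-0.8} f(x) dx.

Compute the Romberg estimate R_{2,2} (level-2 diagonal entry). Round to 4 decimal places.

29.7201

R_{0,0} (trapezoid, 1 panel, h=1.1000): 43.646437
R_{1,0} (trapezoid, 2 panels, h=0.5500): 33.448277
R_{2,0} (trapezoid, 4 panels, h=0.2750): 30.667563
R_{1,1} = 33.448277 + (33.448277 − 43.646437)/3 = 30.048890
R_{2,1} = 30.667563 + (30.667563 − 33.448277)/3 = 29.740658
R_{2,2} = 29.740658 + (29.740658 − 30.048890)/15 = 29.720109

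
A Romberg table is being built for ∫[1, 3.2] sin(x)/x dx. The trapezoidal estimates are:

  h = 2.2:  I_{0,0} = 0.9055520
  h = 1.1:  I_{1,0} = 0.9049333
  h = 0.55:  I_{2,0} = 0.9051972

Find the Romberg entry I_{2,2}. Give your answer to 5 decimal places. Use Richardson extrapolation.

0.90532

I_{1,1} = (4·0.9049333 − 0.9055520) / 3 = 0.9047271
I_{2,1} = 0.9051972 + (0.9051972 − 0.9049333)/3 = 0.9052852
I_{2,2} = 0.9052852 + (0.9052852 − 0.9047271)/15 = 0.9053224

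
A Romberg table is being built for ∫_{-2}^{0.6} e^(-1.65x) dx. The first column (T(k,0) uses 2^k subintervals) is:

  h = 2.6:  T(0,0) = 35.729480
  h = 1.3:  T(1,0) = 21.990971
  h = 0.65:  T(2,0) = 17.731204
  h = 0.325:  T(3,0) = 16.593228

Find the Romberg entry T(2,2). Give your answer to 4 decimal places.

16.2379

Richardson extrapolation on the trapezoidal column (denominator 4−1=3):
T(1,1) = 21.990971 + (21.990971 − 35.729480)/3 = 17.411468
T(2,1) = (4·17.731204 − 21.990971) / 3 = 16.311282
T(2,2) = (16·16.311282 − 17.411468) / 15 = 16.237936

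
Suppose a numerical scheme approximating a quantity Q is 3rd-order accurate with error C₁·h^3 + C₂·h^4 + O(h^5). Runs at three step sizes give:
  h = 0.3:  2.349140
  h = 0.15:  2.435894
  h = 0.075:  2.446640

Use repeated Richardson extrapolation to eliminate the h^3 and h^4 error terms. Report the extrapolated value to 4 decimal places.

First eliminate the h^3 term (factor 2^3 = 8):
  B₁ = (8·2.435894 − 2.349140)/7 = 2.448287
  B₂ = (8·2.446640 − 2.435894)/7 = 2.448175
Then eliminate the h^4 term (factor 2^4 = 16):
  (16·2.448175 − 2.448287)/15 = 2.448168

2.4482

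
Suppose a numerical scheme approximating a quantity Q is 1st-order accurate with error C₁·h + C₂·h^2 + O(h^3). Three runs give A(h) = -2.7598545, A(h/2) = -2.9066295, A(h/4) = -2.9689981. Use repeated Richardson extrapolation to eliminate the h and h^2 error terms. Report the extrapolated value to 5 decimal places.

-3.02402

First eliminate the h term (factor 2^1 = 2):
  B₁ = (2·(-2.9066295) − (-2.7598545))/1 = -3.0534045
  B₂ = (2·(-2.9689981) − (-2.9066295))/1 = -3.0313667
Then eliminate the h^2 term (factor 2^2 = 4):
  (4·(-3.0313667) − (-3.0534045))/3 = -3.0240208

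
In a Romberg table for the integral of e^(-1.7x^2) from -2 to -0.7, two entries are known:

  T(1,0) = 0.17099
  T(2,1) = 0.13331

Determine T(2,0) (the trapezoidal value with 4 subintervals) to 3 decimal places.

0.143

From T(2,1) = (4·T(2,0) − T(1,0))/3, solve for T(2,0):
4·T(2,0) = 3·0.13331 + 0.17099 = 0.57092
T(2,0) = 0.14273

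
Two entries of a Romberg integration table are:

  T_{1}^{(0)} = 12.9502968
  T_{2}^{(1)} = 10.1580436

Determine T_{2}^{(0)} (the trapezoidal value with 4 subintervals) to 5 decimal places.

From T_{2}^{(1)} = (4·T_{2}^{(0)} − T_{1}^{(0)})/3, solve for T_{2}^{(0)}:
4·T_{2}^{(0)} = 3·10.1580436 + 12.9502968 = 43.4244276
T_{2}^{(0)} = 10.8561069

10.85611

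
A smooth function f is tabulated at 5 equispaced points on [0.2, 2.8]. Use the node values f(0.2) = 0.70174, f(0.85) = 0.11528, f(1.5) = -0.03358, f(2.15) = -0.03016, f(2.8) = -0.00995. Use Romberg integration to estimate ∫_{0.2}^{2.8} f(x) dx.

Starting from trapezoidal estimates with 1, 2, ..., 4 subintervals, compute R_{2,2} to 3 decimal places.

R_{0,0} (trapezoid, 1 panel, h=2.6000): 0.89933
R_{1,0} (trapezoid, 2 panels, h=1.3000): 0.40601
R_{2,0} (trapezoid, 4 panels, h=0.6500): 0.25833
R_{1,1} = 0.40601 + (0.40601 − 0.89933)/3 = 0.24157
R_{2,1} = 0.25833 + (0.25833 − 0.40601)/3 = 0.20910
R_{2,2} = 0.20910 + (0.20910 − 0.24157)/15 = 0.20694

0.207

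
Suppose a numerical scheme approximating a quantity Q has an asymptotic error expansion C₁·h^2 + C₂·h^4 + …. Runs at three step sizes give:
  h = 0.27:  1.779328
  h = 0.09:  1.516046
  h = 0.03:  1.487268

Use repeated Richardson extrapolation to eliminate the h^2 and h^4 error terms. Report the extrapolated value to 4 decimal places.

1.4837

First eliminate the h^2 term (factor 3^2 = 9):
  B₁ = (9·1.516046 − 1.779328)/8 = 1.483136
  B₂ = (9·1.487268 − 1.516046)/8 = 1.483671
Then eliminate the h^4 term (factor 3^4 = 81):
  (81·1.483671 − 1.483136)/80 = 1.483678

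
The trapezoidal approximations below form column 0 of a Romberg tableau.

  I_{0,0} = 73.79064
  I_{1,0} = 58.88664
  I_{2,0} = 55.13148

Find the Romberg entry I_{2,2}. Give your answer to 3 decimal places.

I_{1,1} = 58.88664 + (58.88664 − 73.79064)/3 = 53.91864
I_{2,1} = 55.13148 + (55.13148 − 58.88664)/3 = 53.87976
I_{2,2} = (16·53.87976 − 53.91864) / 15 = 53.87717

53.877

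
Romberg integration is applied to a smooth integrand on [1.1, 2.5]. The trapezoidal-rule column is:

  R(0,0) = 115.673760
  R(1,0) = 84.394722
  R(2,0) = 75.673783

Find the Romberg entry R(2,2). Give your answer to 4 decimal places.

72.6867

Richardson extrapolation on the trapezoidal column (denominator 4−1=3):
R(1,1) = 84.394722 + (84.394722 − 115.673760)/3 = 73.968376
R(2,1) = 75.673783 + (75.673783 − 84.394722)/3 = 72.766803
R(2,2) = (16·72.766803 − 73.968376) / 15 = 72.686698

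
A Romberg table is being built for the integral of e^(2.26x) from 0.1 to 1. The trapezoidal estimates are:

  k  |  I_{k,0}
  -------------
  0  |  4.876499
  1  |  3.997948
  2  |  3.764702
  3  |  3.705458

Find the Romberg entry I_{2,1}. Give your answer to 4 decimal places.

Richardson extrapolation on the trapezoidal column (denominator 4−1=3):
I_{2,1} = (4·3.764702 − 3.997948) / 3 = 3.686953
(Column j=1 coincides with Simpson's rule on the same nodes.)

3.6870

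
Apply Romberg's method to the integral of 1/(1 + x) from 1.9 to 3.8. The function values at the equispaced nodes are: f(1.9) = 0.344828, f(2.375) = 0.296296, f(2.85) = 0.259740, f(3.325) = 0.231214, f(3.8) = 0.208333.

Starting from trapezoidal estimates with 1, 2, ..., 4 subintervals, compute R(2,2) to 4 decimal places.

R(0,0) (trapezoid, 1 panel, h=1.9000): 0.525503
R(1,0) (trapezoid, 2 panels, h=0.9500): 0.509504
R(2,0) (trapezoid, 4 panels, h=0.4750): 0.505319
R(1,1) = 0.509504 + (0.509504 − 0.525503)/3 = 0.504171
R(2,1) = 0.505319 + (0.505319 − 0.509504)/3 = 0.503924
R(2,2) = 0.503924 + (0.503924 − 0.504171)/15 = 0.503908

0.5039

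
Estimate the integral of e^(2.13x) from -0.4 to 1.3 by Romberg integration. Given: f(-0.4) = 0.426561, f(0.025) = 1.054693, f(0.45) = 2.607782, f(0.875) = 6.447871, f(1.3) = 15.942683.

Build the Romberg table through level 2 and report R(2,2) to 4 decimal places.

7.2904

R(0,0) (trapezoid, 1 panel, h=1.7000): 13.913857
R(1,0) (trapezoid, 2 panels, h=0.8500): 9.173543
R(2,0) (trapezoid, 4 panels, h=0.4250): 7.775361
R(1,1) = 9.173543 + (9.173543 − 13.913857)/3 = 7.593438
R(2,1) = 7.775361 + (7.775361 − 9.173543)/3 = 7.309300
R(2,2) = 7.309300 + (7.309300 − 7.593438)/15 = 7.290357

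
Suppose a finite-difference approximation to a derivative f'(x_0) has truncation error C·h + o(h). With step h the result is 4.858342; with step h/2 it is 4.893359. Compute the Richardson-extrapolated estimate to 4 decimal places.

4.9284

The leading error scales as h; refining by a factor of 2 reduces it by 2^1 = 2.
Extrapolated value = (2·A(h/2) − A(h)) / (2 − 1)
= (2·4.893359 − 4.858342) / 1
= 4.928376 / 1 = 4.928376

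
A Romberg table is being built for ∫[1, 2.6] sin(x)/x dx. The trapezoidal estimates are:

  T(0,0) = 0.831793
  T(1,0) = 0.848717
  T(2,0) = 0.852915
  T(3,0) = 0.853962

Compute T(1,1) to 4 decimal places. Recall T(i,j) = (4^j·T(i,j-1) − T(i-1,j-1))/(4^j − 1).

0.8544

Richardson extrapolation on the trapezoidal column (denominator 4−1=3):
T(1,1) = (4·0.848717 − 0.831793) / 3 = 0.854358
(Column j=1 coincides with Simpson's rule on the same nodes.)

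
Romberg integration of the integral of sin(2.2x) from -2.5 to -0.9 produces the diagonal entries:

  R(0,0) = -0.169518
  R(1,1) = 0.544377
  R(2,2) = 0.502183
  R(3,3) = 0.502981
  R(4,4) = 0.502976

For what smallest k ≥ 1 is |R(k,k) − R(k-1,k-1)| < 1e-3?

|R(1,1) − R(0,0)| = 0.713895 ≥ 1e-3
|R(2,2) − R(1,1)| = 0.042194 ≥ 1e-3
|R(3,3) − R(2,2)| = 0.000798 < 1e-3

k = 3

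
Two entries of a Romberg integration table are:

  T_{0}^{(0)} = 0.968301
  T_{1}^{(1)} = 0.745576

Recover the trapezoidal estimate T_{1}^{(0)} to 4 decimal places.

From T_{1}^{(1)} = (4·T_{1}^{(0)} − T_{0}^{(0)})/3, solve for T_{1}^{(0)}:
4·T_{1}^{(0)} = 3·0.745576 + 0.968301 = 3.205029
T_{1}^{(0)} = 0.801257

0.8013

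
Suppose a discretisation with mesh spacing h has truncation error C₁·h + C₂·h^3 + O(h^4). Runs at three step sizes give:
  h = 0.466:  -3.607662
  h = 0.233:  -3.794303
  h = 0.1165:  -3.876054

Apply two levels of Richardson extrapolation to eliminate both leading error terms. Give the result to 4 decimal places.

First eliminate the h term (factor 2^1 = 2):
  B₁ = (2·(-3.794303) − (-3.607662))/1 = -3.980944
  B₂ = (2·(-3.876054) − (-3.794303))/1 = -3.957805
Then eliminate the h^3 term (factor 2^3 = 8):
  (8·(-3.957805) − (-3.980944))/7 = -3.954499

-3.9545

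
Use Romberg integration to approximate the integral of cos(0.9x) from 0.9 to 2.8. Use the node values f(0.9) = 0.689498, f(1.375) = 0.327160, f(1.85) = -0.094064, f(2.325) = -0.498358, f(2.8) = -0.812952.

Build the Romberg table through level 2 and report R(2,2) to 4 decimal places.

-0.1577

R(0,0) (trapezoid, 1 panel, h=1.9000): -0.117281
R(1,0) (trapezoid, 2 panels, h=0.9500): -0.148001
R(2,0) (trapezoid, 4 panels, h=0.4750): -0.155320
R(1,1) = -0.148001 + (-0.148001 − (-0.117281))/3 = -0.158241
R(2,1) = -0.155320 + (-0.155320 − (-0.148001))/3 = -0.157760
R(2,2) = -0.157760 + (-0.157760 − (-0.158241))/15 = -0.157728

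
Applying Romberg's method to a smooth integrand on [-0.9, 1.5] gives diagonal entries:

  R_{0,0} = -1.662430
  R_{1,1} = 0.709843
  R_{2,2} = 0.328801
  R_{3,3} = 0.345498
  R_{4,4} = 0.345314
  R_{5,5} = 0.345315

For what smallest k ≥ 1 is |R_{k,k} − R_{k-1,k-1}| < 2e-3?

k = 4

|R_{1,1} − R_{0,0}| = 2.372273 ≥ 2e-3
|R_{2,2} − R_{1,1}| = 0.381042 ≥ 2e-3
|R_{3,3} − R_{2,2}| = 0.016697 ≥ 2e-3
|R_{4,4} − R_{3,3}| = 0.000184 < 2e-3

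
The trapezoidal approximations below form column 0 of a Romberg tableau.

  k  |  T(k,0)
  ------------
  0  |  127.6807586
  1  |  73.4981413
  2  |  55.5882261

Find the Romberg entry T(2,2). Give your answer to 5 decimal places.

49.23032

T(1,1) = (4·73.4981413 − 127.6807586) / 3 = 55.4372689
T(2,1) = 55.5882261 + (55.5882261 − 73.4981413)/3 = 49.6182544
T(2,2) = 49.6182544 + (49.6182544 − 55.4372689)/15 = 49.2303201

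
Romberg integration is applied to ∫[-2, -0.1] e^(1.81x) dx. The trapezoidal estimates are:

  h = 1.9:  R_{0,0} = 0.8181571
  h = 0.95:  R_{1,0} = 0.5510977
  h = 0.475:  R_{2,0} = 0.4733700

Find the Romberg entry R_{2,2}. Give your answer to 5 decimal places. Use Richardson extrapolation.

Richardson extrapolation on the trapezoidal column (denominator 4−1=3):
R_{1,1} = (4·0.5510977 − 0.8181571) / 3 = 0.4620779
R_{2,1} = (4·0.4733700 − 0.5510977) / 3 = 0.4474608
R_{2,2} = 0.4474608 + (0.4474608 − 0.4620779)/15 = 0.4464863

0.44649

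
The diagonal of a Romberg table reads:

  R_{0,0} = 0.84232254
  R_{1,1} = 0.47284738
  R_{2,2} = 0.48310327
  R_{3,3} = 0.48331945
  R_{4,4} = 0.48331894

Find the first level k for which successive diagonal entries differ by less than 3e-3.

|R_{1,1} − R_{0,0}| = 0.36947516 ≥ 3e-3
|R_{2,2} − R_{1,1}| = 0.01025589 ≥ 3e-3
|R_{3,3} − R_{2,2}| = 0.00021618 < 3e-3

k = 3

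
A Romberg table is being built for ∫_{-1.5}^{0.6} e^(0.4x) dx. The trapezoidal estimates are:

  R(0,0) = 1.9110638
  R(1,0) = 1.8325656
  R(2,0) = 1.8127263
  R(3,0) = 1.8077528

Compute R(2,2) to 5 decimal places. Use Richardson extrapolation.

R(1,1) = 1.8325656 + (1.8325656 − 1.9110638)/3 = 1.8063995
R(2,1) = (4·1.8127263 − 1.8325656) / 3 = 1.8061132
R(2,2) = (16·1.8061132 − 1.8063995) / 15 = 1.8060941

1.80609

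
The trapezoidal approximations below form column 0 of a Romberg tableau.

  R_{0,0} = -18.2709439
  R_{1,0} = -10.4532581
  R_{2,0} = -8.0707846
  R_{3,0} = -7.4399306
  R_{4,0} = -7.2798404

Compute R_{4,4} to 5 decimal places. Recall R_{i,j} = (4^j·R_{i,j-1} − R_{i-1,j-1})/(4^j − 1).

R_{1,1} = (4·(-10.4532581) − (-18.2709439)) / 3 = -7.8473628
R_{2,1} = (4·(-8.0707846) − (-10.4532581)) / 3 = -7.2766268
R_{3,1} = (4·(-7.4399306) − (-8.0707846)) / 3 = -7.2296459
R_{4,1} = -7.2798404 + (-7.2798404 − (-7.4399306))/3 = -7.2264770
R_{2,2} = -7.2766268 + (-7.2766268 − (-7.8473628))/15 = -7.2385777
R_{3,2} = -7.2296459 + (-7.2296459 − (-7.2766268))/15 = -7.2265138
R_{4,2} = -7.2264770 + (-7.2264770 − (-7.2296459))/15 = -7.2262657
R_{3,3} = -7.2265138 + (-7.2265138 − (-7.2385777))/63 = -7.2263223
R_{4,3} = -7.2262657 + (-7.2262657 − (-7.2265138))/63 = -7.2262618
R_{4,4} = (256·(-7.2262618) − (-7.2263223)) / 255 = -7.2262616
(Column j=1 coincides with Simpson's rule on the same nodes.)

-7.22626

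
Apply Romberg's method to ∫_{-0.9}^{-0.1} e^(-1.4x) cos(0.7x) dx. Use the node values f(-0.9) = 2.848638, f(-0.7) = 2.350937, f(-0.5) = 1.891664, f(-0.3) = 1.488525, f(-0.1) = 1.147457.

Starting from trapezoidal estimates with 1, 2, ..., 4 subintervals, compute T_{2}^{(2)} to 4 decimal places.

1.5425

T_{0}^{(0)} (trapezoid, 1 panel, h=0.8000): 1.598438
T_{1}^{(0)} (trapezoid, 2 panels, h=0.4000): 1.555885
T_{2}^{(0)} (trapezoid, 4 panels, h=0.2000): 1.545835
T_{1}^{(1)} = 1.555885 + (1.555885 − 1.598438)/3 = 1.541701
T_{2}^{(1)} = 1.545835 + (1.545835 − 1.555885)/3 = 1.542485
T_{2}^{(2)} = 1.542485 + (1.542485 − 1.541701)/15 = 1.542537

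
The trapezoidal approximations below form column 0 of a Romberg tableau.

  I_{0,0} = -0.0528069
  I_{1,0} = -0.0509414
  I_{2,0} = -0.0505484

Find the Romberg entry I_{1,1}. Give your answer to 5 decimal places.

Richardson extrapolation on the trapezoidal column (denominator 4−1=3):
I_{1,1} = (4·(-0.0509414) − (-0.0528069)) / 3 = -0.0503196

-0.05032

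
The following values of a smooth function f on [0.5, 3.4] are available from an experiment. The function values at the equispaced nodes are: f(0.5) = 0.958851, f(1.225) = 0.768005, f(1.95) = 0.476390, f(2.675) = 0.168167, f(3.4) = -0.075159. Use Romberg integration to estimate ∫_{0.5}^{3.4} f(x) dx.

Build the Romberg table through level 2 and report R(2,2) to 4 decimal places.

R(0,0) (trapezoid, 1 panel, h=2.9000): 1.281353
R(1,0) (trapezoid, 2 panels, h=1.4500): 1.331442
R(2,0) (trapezoid, 4 panels, h=0.7250): 1.344446
R(1,1) = 1.331442 + (1.331442 − 1.281353)/3 = 1.348138
R(2,1) = 1.344446 + (1.344446 − 1.331442)/3 = 1.348781
R(2,2) = 1.348781 + (1.348781 − 1.348138)/15 = 1.348824

1.3488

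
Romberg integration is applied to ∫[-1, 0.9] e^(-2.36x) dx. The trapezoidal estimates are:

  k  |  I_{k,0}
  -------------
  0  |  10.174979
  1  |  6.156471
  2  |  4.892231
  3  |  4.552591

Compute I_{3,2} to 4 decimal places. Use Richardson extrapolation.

4.4373

I_{2,1} = (4·4.892231 − 6.156471) / 3 = 4.470818
I_{3,1} = 4.552591 + (4.552591 − 4.892231)/3 = 4.439378
I_{3,2} = (16·4.439378 − 4.470818) / 15 = 4.437282
(Column j=1 coincides with Simpson's rule on the same nodes.)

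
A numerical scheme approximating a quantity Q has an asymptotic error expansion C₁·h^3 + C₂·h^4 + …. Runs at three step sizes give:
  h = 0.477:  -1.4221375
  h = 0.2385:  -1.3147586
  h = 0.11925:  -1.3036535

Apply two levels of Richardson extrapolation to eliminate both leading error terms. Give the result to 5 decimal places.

-1.30224

First eliminate the h^3 term (factor 2^3 = 8):
  B₁ = (8·(-1.3147586) − (-1.4221375))/7 = -1.2994188
  B₂ = (8·(-1.3036535) − (-1.3147586))/7 = -1.3020671
Then eliminate the h^4 term (factor 2^4 = 16):
  (16·(-1.3020671) − (-1.2994188))/15 = -1.3022437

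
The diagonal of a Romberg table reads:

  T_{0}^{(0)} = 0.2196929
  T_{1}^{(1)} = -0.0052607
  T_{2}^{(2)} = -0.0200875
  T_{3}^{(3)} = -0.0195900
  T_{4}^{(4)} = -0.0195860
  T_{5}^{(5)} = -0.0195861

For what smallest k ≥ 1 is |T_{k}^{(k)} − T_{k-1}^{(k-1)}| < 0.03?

k = 2

|T_{1}^{(1)} − T_{0}^{(0)}| = 0.2249536 ≥ 0.03
|T_{2}^{(2)} − T_{1}^{(1)}| = 0.0148268 < 0.03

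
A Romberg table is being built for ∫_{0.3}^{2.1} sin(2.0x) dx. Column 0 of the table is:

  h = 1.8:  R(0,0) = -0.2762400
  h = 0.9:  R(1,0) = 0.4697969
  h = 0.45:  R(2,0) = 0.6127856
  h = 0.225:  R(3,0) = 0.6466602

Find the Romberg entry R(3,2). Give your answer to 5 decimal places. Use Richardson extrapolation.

Richardson extrapolation on the trapezoidal column (denominator 4−1=3):
R(2,1) = (4·0.6127856 − 0.4697969) / 3 = 0.6604485
R(3,1) = (4·0.6466602 − 0.6127856) / 3 = 0.6579517
R(3,2) = (16·0.6579517 − 0.6604485) / 15 = 0.6577852

0.65779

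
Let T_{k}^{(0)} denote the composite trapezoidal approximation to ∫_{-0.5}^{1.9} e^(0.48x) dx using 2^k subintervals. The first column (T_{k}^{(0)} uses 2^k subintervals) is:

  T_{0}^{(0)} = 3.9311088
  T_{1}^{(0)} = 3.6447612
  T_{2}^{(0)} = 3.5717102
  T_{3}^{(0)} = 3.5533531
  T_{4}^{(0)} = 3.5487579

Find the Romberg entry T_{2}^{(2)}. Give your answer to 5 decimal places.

3.54723

Richardson extrapolation on the trapezoidal column (denominator 4−1=3):
T_{1}^{(1)} = (4·3.6447612 − 3.9311088) / 3 = 3.5493120
T_{2}^{(1)} = (4·3.5717102 − 3.6447612) / 3 = 3.5473599
T_{2}^{(2)} = (16·3.5473599 − 3.5493120) / 15 = 3.5472298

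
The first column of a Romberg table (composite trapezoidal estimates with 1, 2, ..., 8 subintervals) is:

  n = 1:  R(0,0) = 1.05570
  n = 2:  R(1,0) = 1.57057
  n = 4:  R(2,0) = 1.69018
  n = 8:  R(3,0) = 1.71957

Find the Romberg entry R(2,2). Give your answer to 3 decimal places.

Richardson extrapolation on the trapezoidal column (denominator 4−1=3):
R(1,1) = 1.57057 + (1.57057 − 1.05570)/3 = 1.74219
R(2,1) = (4·1.69018 − 1.57057) / 3 = 1.73005
R(2,2) = (16·1.73005 − 1.74219) / 15 = 1.72924

1.729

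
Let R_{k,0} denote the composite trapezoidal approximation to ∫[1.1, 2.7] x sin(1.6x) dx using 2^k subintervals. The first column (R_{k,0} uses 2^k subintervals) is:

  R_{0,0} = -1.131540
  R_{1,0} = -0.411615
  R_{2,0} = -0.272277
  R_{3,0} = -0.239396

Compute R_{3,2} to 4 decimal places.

Richardson extrapolation on the trapezoidal column (denominator 4−1=3):
R_{2,1} = (4·(-0.272277) − (-0.411615)) / 3 = -0.225831
R_{3,1} = -0.239396 + (-0.239396 − (-0.272277))/3 = -0.228436
R_{3,2} = (16·(-0.228436) − (-0.225831)) / 15 = -0.228610
(Column j=1 coincides with Simpson's rule on the same nodes.)

-0.2286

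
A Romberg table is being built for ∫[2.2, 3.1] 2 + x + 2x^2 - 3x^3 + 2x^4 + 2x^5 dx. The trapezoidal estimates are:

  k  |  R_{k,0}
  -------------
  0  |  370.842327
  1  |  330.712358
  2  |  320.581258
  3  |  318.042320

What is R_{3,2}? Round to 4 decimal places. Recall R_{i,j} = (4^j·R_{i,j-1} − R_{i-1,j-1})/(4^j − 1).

R_{2,1} = (4·320.581258 − 330.712358) / 3 = 317.204225
R_{3,1} = 318.042320 + (318.042320 − 320.581258)/3 = 317.196007
R_{3,2} = (16·317.196007 − 317.204225) / 15 = 317.195459
(Column j=1 coincides with Simpson's rule on the same nodes.)

317.1955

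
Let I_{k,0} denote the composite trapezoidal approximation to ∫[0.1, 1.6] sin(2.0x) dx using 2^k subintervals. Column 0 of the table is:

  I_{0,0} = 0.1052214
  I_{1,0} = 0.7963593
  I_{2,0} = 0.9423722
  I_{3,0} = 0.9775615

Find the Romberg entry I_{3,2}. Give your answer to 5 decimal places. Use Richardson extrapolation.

I_{2,1} = 0.9423722 + (0.9423722 − 0.7963593)/3 = 0.9910432
I_{3,1} = (4·0.9775615 − 0.9423722) / 3 = 0.9892913
I_{3,2} = 0.9892913 + (0.9892913 − 0.9910432)/15 = 0.9891745

0.98917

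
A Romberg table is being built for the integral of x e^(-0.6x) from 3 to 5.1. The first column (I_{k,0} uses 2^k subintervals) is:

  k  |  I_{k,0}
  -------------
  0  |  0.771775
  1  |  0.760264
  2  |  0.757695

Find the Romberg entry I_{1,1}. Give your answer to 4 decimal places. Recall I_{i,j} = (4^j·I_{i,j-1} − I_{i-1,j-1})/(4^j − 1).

0.7564

I_{1,1} = (4·0.760264 − 0.771775) / 3 = 0.756427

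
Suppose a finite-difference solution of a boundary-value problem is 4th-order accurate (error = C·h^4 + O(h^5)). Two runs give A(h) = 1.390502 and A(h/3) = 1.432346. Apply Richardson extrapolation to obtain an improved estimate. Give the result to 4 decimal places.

1.4329

Extrapolated value = (81·A(h/3) − A(h)) / (81 − 1)
= (81·1.432346 − 1.390502) / 80
= 114.629524 / 80 = 1.432869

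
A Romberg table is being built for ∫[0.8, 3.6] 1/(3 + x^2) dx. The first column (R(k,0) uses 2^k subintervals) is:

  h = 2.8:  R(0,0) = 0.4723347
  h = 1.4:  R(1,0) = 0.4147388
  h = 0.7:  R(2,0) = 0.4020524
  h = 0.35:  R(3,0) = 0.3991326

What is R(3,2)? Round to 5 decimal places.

Richardson extrapolation on the trapezoidal column (denominator 4−1=3):
R(2,1) = 0.4020524 + (0.4020524 − 0.4147388)/3 = 0.3978236
R(3,1) = (4·0.3991326 − 0.4020524) / 3 = 0.3981593
R(3,2) = 0.3981593 + (0.3981593 − 0.3978236)/15 = 0.3981817

0.39818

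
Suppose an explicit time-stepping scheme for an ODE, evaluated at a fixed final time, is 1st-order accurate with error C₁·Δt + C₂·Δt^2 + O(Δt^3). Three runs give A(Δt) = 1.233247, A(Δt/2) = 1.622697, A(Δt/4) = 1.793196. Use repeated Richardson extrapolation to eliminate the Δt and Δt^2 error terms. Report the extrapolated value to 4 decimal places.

First eliminate the Δt term (factor 2^1 = 2):
  B₁ = (2·1.622697 − 1.233247)/1 = 2.012147
  B₂ = (2·1.793196 − 1.622697)/1 = 1.963695
Then eliminate the Δt^2 term (factor 2^2 = 4):
  (4·1.963695 − 2.012147)/3 = 1.947544

1.9475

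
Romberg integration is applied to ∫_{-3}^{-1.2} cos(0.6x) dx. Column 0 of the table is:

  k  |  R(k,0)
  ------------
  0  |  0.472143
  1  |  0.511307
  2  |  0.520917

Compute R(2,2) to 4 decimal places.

R(1,1) = 0.511307 + (0.511307 − 0.472143)/3 = 0.524362
R(2,1) = 0.520917 + (0.520917 − 0.511307)/3 = 0.524120
R(2,2) = 0.524120 + (0.524120 − 0.524362)/15 = 0.524104

0.5241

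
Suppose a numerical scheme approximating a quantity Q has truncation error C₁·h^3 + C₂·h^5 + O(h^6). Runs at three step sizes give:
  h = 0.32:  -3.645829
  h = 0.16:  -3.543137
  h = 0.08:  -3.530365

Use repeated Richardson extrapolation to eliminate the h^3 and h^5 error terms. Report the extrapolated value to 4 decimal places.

-3.5285

First eliminate the h^3 term (factor 2^3 = 8):
  B₁ = (8·(-3.543137) − (-3.645829))/7 = -3.528467
  B₂ = (8·(-3.530365) − (-3.543137))/7 = -3.528540
Then eliminate the h^5 term (factor 2^5 = 32):
  (32·(-3.528540) − (-3.528467))/31 = -3.528542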